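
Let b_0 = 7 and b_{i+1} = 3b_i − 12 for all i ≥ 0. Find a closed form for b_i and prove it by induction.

Claim: b_i = 3^i + 6.

Base case: b_0 = 7, and 3^0 + 6 = 1 + 6 = 7.
Assume b_r = 3^r + 6 for some r ≥ 0.
Then b_{r+1} = 3b_r − 12 = 3·(3^r + 6) − 12 = 3^{r+1} + 18 − 12 = 3^{r+1} + 6.
So the formula holds for r+1, and by induction b_i = 3^i + 6 for all i ≥ 0.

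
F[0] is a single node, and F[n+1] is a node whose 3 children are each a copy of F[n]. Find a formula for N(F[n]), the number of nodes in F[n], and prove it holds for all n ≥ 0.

Claim: N(F[n]) = (3^{n+1} − 1)/2.

Base case: N(F[0]) = 1, and (3^{0+1} − 1)/2 = 1.
Assume N(F[r]) = (3^{r+1} − 1)/2.
Then N(F[r+1]) = 1 + 3N(F[r]) = 1 + 3·(3^{r+1} − 1)/2 = 1 + (3^{r+2} − 3)/2 = (2 + 3^{r+2} − 3)/2 = (3^{r+2} − 1)/2.
By induction, N(F[n]) = (3^{n+1} − 1)/2 for all n ≥ 0.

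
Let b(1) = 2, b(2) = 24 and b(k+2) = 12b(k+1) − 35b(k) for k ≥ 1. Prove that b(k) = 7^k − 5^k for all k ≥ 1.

Base cases: b(1) = 2 and 7^1 − 5^1 = 2; b(2) = 24 and 7^2 − 5^2 = 24.
Assume b(i) = 7^i − 5^i for all 1 ≤ i ≤ j, where j ≥ 2.
Then b(j+1) = 12b(j) − 35b(j−1) = 12·(7^j − 5^j) − 35·(7^{j−1} − 5^{j−1}) = (12·7 − 35)7^{j−1} − (12·5 − 35)5^{j−1} = 49·7^{j−1} − 25·5^{j−1} = 7^{j+1} − 5^{j+1}.
By strong induction, b(k) = 7^k − 5^k for all k ≥ 1.

b(k) = 7^k − 5^k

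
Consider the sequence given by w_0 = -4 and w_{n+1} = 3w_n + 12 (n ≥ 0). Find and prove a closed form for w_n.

Claim: w_n = 2·3^n − 6.

Base case: w_0 = -4, and 2·3^0 − 6 = 2 − 6 = -4.
Assume w_j = 2·3^j − 6 for some j ≥ 0.
Then w_{j+1} = 3w_j + 12 = 3·(2·3^j − 6) + 12 = 6·3^j − 18 + 12 = 2·3^{j+1} − 6.
By induction, w_n = 2·3^n − 6 for all n ≥ 0.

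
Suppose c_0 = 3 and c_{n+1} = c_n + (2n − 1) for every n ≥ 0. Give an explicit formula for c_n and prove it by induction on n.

Claim: c_n = n^2 − 2n + 3.

Base case: c_0 = 3, and 0^2 − 2·0 + 3 = 3.
Assume c_j = j^2 − 2j + 3.
Then c_{j+1} = c_j + (2j − 1) = (j^2 − 2j + 3) + (2j − 1) = j^2 + 2,
and (j+1)^2 − 2·(j+1) + 3 = j^2 + 2.
This completes the inductive step, so c_n = n^2 − 2n + 3 for all n ≥ 0.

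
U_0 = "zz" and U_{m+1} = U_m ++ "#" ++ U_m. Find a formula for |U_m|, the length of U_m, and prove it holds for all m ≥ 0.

Claim: |U_m| = 3·2^m − 1.

Base case: |U_0| = 2, and 3·2^0 − 1 = 2.
Assume |U_k| = 3·2^k − 1.
Then |U_{k+1}| = |U_k| + 1 + |U_k| = 2|U_k| + 1 = 2(3·2^k − 1) + 1 = 3·2^{k+1} − 2 + 1 = 3·2^{k+1} − 1.
By induction, |U_m| = 3·2^m − 1 for all m ≥ 0.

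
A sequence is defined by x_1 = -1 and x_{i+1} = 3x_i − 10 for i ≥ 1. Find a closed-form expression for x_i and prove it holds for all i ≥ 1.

Claim: x_i = -2·3^i + 5.

Base case: x_1 = -1, and -2·3^1 + 5 = -6 + 5 = -1.
Assume x_k = -2·3^k + 5 for some k ≥ 1.
Then x_{k+1} = 3x_k − 10 = 3·(-2·3^k + 5) − 10 = -6·3^k + 15 − 10 = -2·3^{k+1} + 5.
So the formula holds for k+1, and by induction x_i = -2·3^i + 5 for all i ≥ 1.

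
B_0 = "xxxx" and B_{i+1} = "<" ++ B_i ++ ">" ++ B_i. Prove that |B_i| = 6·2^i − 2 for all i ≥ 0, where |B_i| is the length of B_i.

Base case: |B_0| = 4, and 6·2^0 − 2 = 4.
Assume |B_k| = 6·2^k − 2.
Then |B_{k+1}| = 1 + |B_k| + 1 + |B_k| = 2|B_k| + 2 = 2(6·2^k − 2) + 2 = 6·2^{k+1} − 4 + 2 = 6·2^{k+1} − 2.
By induction, |B_i| = 6·2^i − 2 for all i ≥ 0.

|B_i| = 6·2^i − 2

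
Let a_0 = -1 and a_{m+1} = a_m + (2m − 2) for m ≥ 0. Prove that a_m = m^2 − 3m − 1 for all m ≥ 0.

Base case: a_0 = -1, and 0^2 − 3·0 − 1 = -1.
Assume a_r = r^2 − 3r − 1.
Then a_{r+1} = a_r + (2r − 2) = (r^2 − 3r − 1) + (2r − 2) = r^2 − r − 3,
and (r+1)^2 − 3·(r+1) − 1 = r^2 − r − 3.
Hence a_m = m^2 − 3m − 1 for every m ≥ 0, by induction.

a_m = m^2 − 3m − 1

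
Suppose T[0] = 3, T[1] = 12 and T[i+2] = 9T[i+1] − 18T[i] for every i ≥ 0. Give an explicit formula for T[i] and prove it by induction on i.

Claim: T[i] = 6^i + 2·3^i.

Base cases: T[0] = 3 and 6^0 + 2·3^0 = 3; T[1] = 12 and 6^1 + 2·3^1 = 12.
Assume T[t] = 6^t + 2·3^t for all 0 ≤ t ≤ j, where j ≥ 1.
Then T[j+1] = 9T[j] − 18T[j−1] = 9·(6^j + 2·3^j) − 18·(6^{j−1} + 2·3^{j−1}) = (9·6 − 18)6^{j−1} + 2·(9·3 − 18)3^{j−1} = 36·6^{j−1} + 18·3^{j−1} = 6^{j+1} + 2·3^{j+1}.
This completes the inductive step, so T[i] = 6^i + 2·3^i for all i ≥ 0.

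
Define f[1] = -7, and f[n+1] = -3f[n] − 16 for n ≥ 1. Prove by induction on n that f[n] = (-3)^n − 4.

Base case: f[1] = -7, and (-3)^1 − 4 = -3 − 4 = -7.
Assume f[j] = (-3)^j − 4 for some j ≥ 1.
Then f[j+1] = -3f[j] − 16 = -3·((-3)^j − 4) − 16 = -3·(-3)^j + 12 − 16 = (-3)^{j+1} − 4.
This completes the inductive step, so f[n] = (-3)^n − 4 for all n ≥ 1.

f[n] = (-3)^n − 4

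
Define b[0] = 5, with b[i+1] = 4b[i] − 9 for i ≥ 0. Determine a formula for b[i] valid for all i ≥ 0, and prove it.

Claim: b[i] = 2·4^i + 3.

Base case: b[0] = 5, and 2·4^0 + 3 = 2 + 3 = 5.
Assume b[m] = 2·4^m + 3 for some m ≥ 0.
Then b[m+1] = 4b[m] − 9 = 4·(2·4^m + 3) − 9 = 8·4^m + 12 − 9 = 2·4^{m+1} + 3.
This completes the inductive step, so b[i] = 2·4^i + 3 for all i ≥ 0.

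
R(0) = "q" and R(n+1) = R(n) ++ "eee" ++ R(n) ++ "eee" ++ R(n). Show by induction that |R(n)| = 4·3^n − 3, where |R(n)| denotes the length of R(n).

Base case: |R(0)| = 1, and 4·3^0 − 3 = 1.
Assume |R(m)| = 4·3^m − 3.
Then |R(m+1)| = 3|R(m)| + 6 = 3(4·3^m − 3) + 6 = 4·3^{m+1} − 9 + 6 = 4·3^{m+1} − 3.
So the formula holds for m+1, and by induction |R(n)| = 4·3^n − 3 for all n ≥ 0.

|R(n)| = 4·3^n − 3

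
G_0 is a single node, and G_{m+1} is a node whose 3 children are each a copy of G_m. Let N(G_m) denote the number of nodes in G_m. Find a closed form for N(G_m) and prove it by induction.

Claim: N(G_m) = (3^{m+1} − 1)/2.

Base case: N(G_0) = 1, and (3^{0+1} − 1)/2 = 1.
Assume N(G_j) = (3^{j+1} − 1)/2.
Then N(G_{j+1}) = 1 + 3N(G_j) = 1 + 3·(3^{j+1} − 1)/2 = 1 + (3^{j+2} − 3)/2 = (2 + 3^{j+2} − 3)/2 = (3^{j+2} − 1)/2.
This completes the inductive step, so N(G_m) = (3^{m+1} − 1)/2 for all m ≥ 0.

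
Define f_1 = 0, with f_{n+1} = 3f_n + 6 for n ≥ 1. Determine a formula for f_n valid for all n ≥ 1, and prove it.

Claim: f_n = 3^n − 3.

Base case: f_1 = 0, and 3^1 − 3 = 3 − 3 = 0.
Assume f_m = 3^m − 3 for some m ≥ 1.
Then f_{m+1} = 3f_m + 6 = 3·(3^m − 3) + 6 = 3^{m+1} − 9 + 6 = 3^{m+1} − 3.
By induction, f_n = 3^n − 3 for all n ≥ 1.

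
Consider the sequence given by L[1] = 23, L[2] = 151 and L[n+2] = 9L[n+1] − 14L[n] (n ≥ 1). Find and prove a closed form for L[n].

Claim: L[n] = 3·7^n + 2^n.

Base cases: L[1] = 23 and 3·7^1 + 2^1 = 23; L[2] = 151 and 3·7^2 + 2^2 = 151.
Assume L[j] = 3·7^j + 2^j for all 1 ≤ j ≤ r, where r ≥ 2.
Then L[r+1] = 9L[r] − 14L[r−1] = 9·(3·7^r + 2^r) − 14·(3·7^{r−1} + 2^{r−1}) = 3·(9·7 − 14)7^{r−1} + (9·2 − 14)2^{r−1} = 147·7^{r−1} + 4·2^{r−1} = 3·7^{r+1} + 2^{r+1}.
This completes the inductive step, so L[n] = 3·7^n + 2^n for all n ≥ 1.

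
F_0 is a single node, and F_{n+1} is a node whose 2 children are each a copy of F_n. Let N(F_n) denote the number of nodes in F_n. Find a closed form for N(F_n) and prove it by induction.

Claim: N(F_n) = 2^{n+1} − 1.

Base case: N(F_0) = 1, and 2^{0+1} − 1 = 1.
Assume N(F_k) = 2^{k+1} − 1.
Then N(F_{k+1}) = 1 + 2N(F_k) = 1 + 2(2^{k+1} − 1) = 2^{k+2} − 2 + 1 = 2^{k+2} − 1.
By induction, N(F_n) = 2^{n+1} − 1 for all n ≥ 0.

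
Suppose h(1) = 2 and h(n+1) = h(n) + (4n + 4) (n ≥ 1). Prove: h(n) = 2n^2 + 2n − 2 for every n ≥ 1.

Base case: h(1) = 2, and 2·1^2 + 2·1 − 2 = 2.
Assume h(j) = 2j^2 + 2j − 2.
Then h(j+1) = h(j) + (4j + 4) = (2j^2 + 2j − 2) + (4j + 4) = 2j^2 + 6j + 2,
and 2·(j+1)^2 + 2·(j+1) − 2 = 2j^2 + 6j + 2.
This completes the inductive step, so h(n) = 2n^2 + 2n − 2 for all n ≥ 1.

h(n) = 2n^2 + 2n − 2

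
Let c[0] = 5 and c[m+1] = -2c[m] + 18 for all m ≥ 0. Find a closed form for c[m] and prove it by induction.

Claim: c[m] = -(-2)^m + 6.

Base case: c[0] = 5, and -(-2)^0 + 6 = -1 + 6 = 5.
Assume c[j] = -(-2)^j + 6 for some j ≥ 0.
Then c[j+1] = -2c[j] + 18 = -2·(-(-2)^j + 6) + 18 = 2·(-2)^j − 12 + 18 = -(-2)^{j+1} + 6.
By induction, c[m] = -(-2)^m + 6 for all m ≥ 0.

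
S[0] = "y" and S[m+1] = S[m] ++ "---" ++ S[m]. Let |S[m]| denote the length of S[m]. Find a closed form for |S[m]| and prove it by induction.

Claim: |S[m]| = 2^{m+2} − 3.

Base case: |S[0]| = 1, and 2^{0+2} − 3 = 1.
Assume |S[j]| = 2^{j+2} − 3.
Then |S[j+1]| = |S[j]| + 3 + |S[j]| = 2|S[j]| + 3 = 2(2^{j+2} − 3) + 3 = 2^{j+3} − 6 + 3 = 2^{j+3} − 3.
Hence |S[m]| = 2^{m+2} − 3 for every m ≥ 0, by induction.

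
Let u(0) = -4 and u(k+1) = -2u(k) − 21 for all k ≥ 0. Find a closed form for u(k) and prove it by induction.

Claim: u(k) = 3·(-2)^k − 7.

Base case: u(0) = -4, and 3·(-2)^0 − 7 = 3 − 7 = -4.
Assume u(r) = 3·(-2)^r − 7 for some r ≥ 0.
Then u(r+1) = -2u(r) − 21 = -2·(3·(-2)^r − 7) − 21 = -6·(-2)^r + 14 − 21 = 3·(-2)^{r+1} − 7.
Hence u(k) = 3·(-2)^k − 7 for every k ≥ 0, by induction.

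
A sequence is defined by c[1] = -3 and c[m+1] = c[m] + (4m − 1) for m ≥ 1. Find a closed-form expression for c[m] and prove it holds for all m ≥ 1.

Claim: c[m] = 2m^2 − 3m − 2.

Base case: c[1] = -3, and 2·1^2 − 3·1 − 2 = -3.
Assume c[k] = 2k^2 − 3k − 2.
Then c[k+1] = c[k] + (4k − 1) = (2k^2 − 3k − 2) + (4k − 1) = 2k^2 + k − 3,
and 2·(k+1)^2 − 3·(k+1) − 2 = 2k^2 + k − 3.
By induction, c[m] = 2m^2 − 3m − 2 for all m ≥ 1.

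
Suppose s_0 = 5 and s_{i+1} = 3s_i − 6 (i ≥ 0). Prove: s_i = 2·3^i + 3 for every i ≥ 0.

Base case: s_0 = 5, and 2·3^0 + 3 = 2 + 3 = 5.
Assume s_m = 2·3^m + 3 for some m ≥ 0.
Then s_{m+1} = 3s_m − 6 = 3·(2·3^m + 3) − 6 = 6·3^m + 9 − 6 = 2·3^{m+1} + 3.
By induction, s_i = 2·3^i + 3 for all i ≥ 0.

s_i = 2·3^i + 3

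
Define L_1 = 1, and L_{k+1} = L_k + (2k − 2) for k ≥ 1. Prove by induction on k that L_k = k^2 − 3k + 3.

Base case: L_1 = 1, and 1^2 − 3·1 + 3 = 1.
Assume L_r = r^2 − 3r + 3.
Then L_{r+1} = L_r + (2r − 2) = (r^2 − 3r + 3) + (2r − 2) = r^2 − r + 1,
and (r+1)^2 − 3·(r+1) + 3 = r^2 − r + 1.
By induction, L_k = k^2 − 3k + 3 for all k ≥ 1.

L_k = k^2 − 3k + 3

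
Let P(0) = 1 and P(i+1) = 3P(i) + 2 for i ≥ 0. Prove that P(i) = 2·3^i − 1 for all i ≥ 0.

Base case: P(0) = 1, and 2·3^0 − 1 = 2 − 1 = 1.
Assume P(r) = 2·3^r − 1 for some r ≥ 0.
Then P(r+1) = 3P(r) + 2 = 3·(2·3^r − 1) + 2 = 6·3^r − 3 + 2 = 2·3^{r+1} − 1.
By induction, P(i) = 2·3^i − 1 for all i ≥ 0.

P(i) = 2·3^i − 1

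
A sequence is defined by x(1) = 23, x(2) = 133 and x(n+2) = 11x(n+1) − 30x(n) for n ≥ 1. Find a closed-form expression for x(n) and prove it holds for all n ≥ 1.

Claim: x(n) = 3·6^n + 5^n.

Base cases: x(1) = 23 and 3·6^1 + 5^1 = 23; x(2) = 133 and 3·6^2 + 5^2 = 133.
Assume x(j) = 3·6^j + 5^j for all 1 ≤ j ≤ k, where k ≥ 2.
Then x(k+1) = 11x(k) − 30x(k−1) = 11·(3·6^k + 5^k) − 30·(3·6^{k−1} + 5^{k−1}) = 3·(11·6 − 30)6^{k−1} + (11·5 − 30)5^{k−1} = 108·6^{k−1} + 25·5^{k−1} = 3·6^{k+1} + 5^{k+1}.
This completes the inductive step, so x(n) = 3·6^n + 5^n for all n ≥ 1.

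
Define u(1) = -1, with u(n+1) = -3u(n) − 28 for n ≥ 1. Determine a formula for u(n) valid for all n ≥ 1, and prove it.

Claim: u(n) = -2·(-3)^n − 7.

Base case: u(1) = -1, and -2·(-3)^1 − 7 = 6 − 7 = -1.
Assume u(j) = -2·(-3)^j − 7 for some j ≥ 1.
Then u(j+1) = -3u(j) − 28 = -3·(-2·(-3)^j − 7) − 28 = 6·(-3)^j + 21 − 28 = -2·(-3)^{j+1} − 7.
By induction, u(n) = -2·(-3)^n − 7 for all n ≥ 1.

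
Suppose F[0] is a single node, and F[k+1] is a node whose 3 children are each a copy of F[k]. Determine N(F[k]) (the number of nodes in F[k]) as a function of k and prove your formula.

Claim: N(F[k]) = (3^{k+1} − 1)/2.

Base case: N(F[0]) = 1, and (3^{0+1} − 1)/2 = 1.
Assume N(F[j]) = (3^{j+1} − 1)/2.
Then N(F[j+1]) = 1 + 3N(F[j]) = 1 + 3·(3^{j+1} − 1)/2 = 1 + (3^{j+2} − 3)/2 = (2 + 3^{j+2} − 3)/2 = (3^{j+2} − 1)/2.
This completes the inductive step, so N(F[k]) = (3^{k+1} − 1)/2 for all k ≥ 0.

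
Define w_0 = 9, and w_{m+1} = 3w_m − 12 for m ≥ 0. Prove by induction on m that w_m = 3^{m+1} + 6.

Base case: w_0 = 9, and 3^{0+1} + 6 = 3 + 6 = 9.
Assume w_j = 3^{j+1} + 6 for some j ≥ 0.
Then w_{j+1} = 3w_j − 12 = 3·(3^{j+1} + 6) − 12 = 3^{j+2} + 18 − 12 = 3^{j+2} + 6.
Hence w_m = 3^{m+1} + 6 for every m ≥ 0, by induction.

w_m = 3^{m+1} + 6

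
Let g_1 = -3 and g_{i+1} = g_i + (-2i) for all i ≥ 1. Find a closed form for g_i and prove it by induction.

Claim: g_i = -i^2 + i − 3.

Base case: g_1 = -3, and -1^2 + 1 − 3 = -3.
Assume g_k = -k^2 + k − 3.
Then g_{k+1} = g_k + (-2k) = (-k^2 + k − 3) + (-2k) = -k^2 − k − 3,
and -(k+1)^2 + (k+1) − 3 = -k^2 − k − 3.
This completes the inductive step, so g_i = -i^2 + i − 3 for all i ≥ 1.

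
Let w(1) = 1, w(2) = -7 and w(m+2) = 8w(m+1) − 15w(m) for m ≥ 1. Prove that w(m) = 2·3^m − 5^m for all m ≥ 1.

Base cases: w(1) = 1 and 2·3^1 − 5^1 = 1; w(2) = -7 and 2·3^2 − 5^2 = -7.
Assume w(j) = 2·3^j − 5^j for all 1 ≤ j ≤ k, where k ≥ 2.
Then w(k+1) = 8w(k) − 15w(k−1) = 8·(2·3^k − 5^k) − 15·(2·3^{k−1} − 5^{k−1}) = 2·(8·3 − 15)3^{k−1} − (8·5 − 15)5^{k−1} = 18·3^{k−1} − 25·5^{k−1} = 2·3^{k+1} − 5^{k+1}.
By strong induction, w(m) = 2·3^m − 5^m for all m ≥ 1.

w(m) = 2·3^m − 5^m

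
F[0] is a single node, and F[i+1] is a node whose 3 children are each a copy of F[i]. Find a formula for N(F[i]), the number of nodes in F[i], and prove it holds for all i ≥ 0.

Claim: N(F[i]) = (3^{i+1} − 1)/2.

Base case: N(F[0]) = 1, and (3^{0+1} − 1)/2 = 1.
Assume N(F[r]) = (3^{r+1} − 1)/2.
Then N(F[r+1]) = 1 + 3N(F[r]) = 1 + 3·(3^{r+1} − 1)/2 = 1 + (3^{r+2} − 3)/2 = (2 + 3^{r+2} − 3)/2 = (3^{r+2} − 1)/2.
Hence N(F[i]) = (3^{i+1} − 1)/2 for every i ≥ 0, by induction.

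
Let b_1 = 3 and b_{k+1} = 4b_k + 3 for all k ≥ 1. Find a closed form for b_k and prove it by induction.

Claim: b_k = 4^k − 1.

Base case: b_1 = 3, and 4^1 − 1 = 4 − 1 = 3.
Assume b_j = 4^j − 1 for some j ≥ 1.
Then b_{j+1} = 4b_j + 3 = 4·(4^j − 1) + 3 = 4^{j+1} − 4 + 3 = 4^{j+1} − 1.
This completes the inductive step, so b_k = 4^k − 1 for all k ≥ 1.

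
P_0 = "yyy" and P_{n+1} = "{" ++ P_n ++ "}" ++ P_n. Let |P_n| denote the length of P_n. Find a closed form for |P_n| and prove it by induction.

Claim: |P_n| = 5·2^n − 2.

Base case: |P_0| = 3, and 5·2^0 − 2 = 3.
Assume |P_m| = 5·2^m − 2.
Then |P_{m+1}| = 1 + |P_m| + 1 + |P_m| = 2|P_m| + 2 = 2(5·2^m − 2) + 2 = 5·2^{m+1} − 4 + 2 = 5·2^{m+1} − 2.
This completes the inductive step, so |P_n| = 5·2^n − 2 for all n ≥ 0.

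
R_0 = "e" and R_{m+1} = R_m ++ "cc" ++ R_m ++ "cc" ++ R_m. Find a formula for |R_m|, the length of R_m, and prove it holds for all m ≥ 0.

Claim: |R_m| = 3^{m+1} − 2.

Base case: |R_0| = 1, and 3^{0+1} − 2 = 1.
Assume |R_r| = 3^{r+1} − 2.
Then |R_{r+1}| = 3|R_r| + 4 = 3(3^{r+1} − 2) + 4 = 3^{r+2} − 6 + 4 = 3^{r+2} − 2.
This completes the inductive step, so |R_m| = 3^{m+1} − 2 for all m ≥ 0.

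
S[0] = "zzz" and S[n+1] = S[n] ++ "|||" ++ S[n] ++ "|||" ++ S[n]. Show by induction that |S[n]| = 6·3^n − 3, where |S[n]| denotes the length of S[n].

Base case: |S[0]| = 3, and 6·3^0 − 3 = 3.
Assume |S[k]| = 6·3^k − 3.
Then |S[k+1]| = 3|S[k]| + 6 = 3(6·3^k − 3) + 6 = 6·3^{k+1} − 9 + 6 = 6·3^{k+1} − 3.
By induction, |S[n]| = 6·3^n − 3 for all n ≥ 0.

|S[n]| = 6·3^n − 3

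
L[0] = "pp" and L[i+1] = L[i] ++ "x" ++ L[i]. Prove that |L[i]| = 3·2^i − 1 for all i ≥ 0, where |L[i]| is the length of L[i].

Base case: |L[0]| = 2, and 3·2^0 − 1 = 2.
Assume |L[m]| = 3·2^m − 1.
Then |L[m+1]| = |L[m]| + 1 + |L[m]| = 2|L[m]| + 1 = 2(3·2^m − 1) + 1 = 3·2^{m+1} − 2 + 1 = 3·2^{m+1} − 1.
Hence |L[i]| = 3·2^i − 1 for every i ≥ 0, by induction.

|L[i]| = 3·2^i − 1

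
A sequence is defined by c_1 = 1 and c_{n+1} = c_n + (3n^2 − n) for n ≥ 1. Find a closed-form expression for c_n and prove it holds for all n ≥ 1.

Claim: c_n = n^3 − 2n^2 + n + 1.

Base case: c_1 = 1, and 1^3 − 2·1^2 + 1 + 1 = 1.
Assume c_m = m^3 − 2m^2 + m + 1.
Then c_{m+1} = c_m + (3m^2 − m) = (m^3 − 2m^2 + m + 1) + (3m^2 − m) = m^3 + m^2 + 1,
and (m+1)^3 − 2·(m+1)^2 + (m+1) + 1 = m^3 + m^2 + 1.
This completes the inductive step, so c_n = n^3 − 2n^2 + n + 1 for all n ≥ 1.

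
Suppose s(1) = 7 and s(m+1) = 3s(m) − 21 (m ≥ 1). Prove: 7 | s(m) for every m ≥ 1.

Base case: s(1) = 7 = 7·1, so 7 | s(1).
Assume 7 | s(j), so s(j) = 7t for some integer t.
Then s(j+1) = 3s(j) − 21 = 3·(7t) − 21 = 7(3t − 3), so 7 | s(j+1).
By induction, 7 | s(m) for all m ≥ 1.

7 | s(m)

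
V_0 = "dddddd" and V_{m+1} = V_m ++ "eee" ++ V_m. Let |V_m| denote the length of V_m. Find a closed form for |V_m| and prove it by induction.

Claim: |V_m| = 9·2^m − 3.

Base case: |V_0| = 6, and 9·2^0 − 3 = 6.
Assume |V_j| = 9·2^j − 3.
Then |V_{j+1}| = |V_j| + 3 + |V_j| = 2|V_j| + 3 = 2(9·2^j − 3) + 3 = 9·2^{j+1} − 6 + 3 = 9·2^{j+1} − 3.
Hence |V_m| = 9·2^m − 3 for every m ≥ 0, by induction.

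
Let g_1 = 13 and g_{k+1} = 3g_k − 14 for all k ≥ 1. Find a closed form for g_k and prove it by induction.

Claim: g_k = 2·3^k + 7.

Base case: g_1 = 13, and 2·3^1 + 7 = 6 + 7 = 13.
Assume g_r = 2·3^r + 7 for some r ≥ 1.
Then g_{r+1} = 3g_r − 14 = 3·(2·3^r + 7) − 14 = 6·3^r + 21 − 14 = 2·3^{r+1} + 7.
By induction, g_k = 2·3^k + 7 for all k ≥ 1.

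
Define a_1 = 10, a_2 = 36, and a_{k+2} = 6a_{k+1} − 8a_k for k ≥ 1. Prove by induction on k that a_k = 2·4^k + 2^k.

Base cases: a_1 = 10 and 2·4^1 + 2^1 = 10; a_2 = 36 and 2·4^2 + 2^2 = 36.
Assume a_j = 2·4^j + 2^j for all 1 ≤ j ≤ r, where r ≥ 2.
Then a_{r+1} = 6a_r − 8a_{r−1} = 6·(2·4^r + 2^r) − 8·(2·4^{r−1} + 2^{r−1}) = 2·(6·4 − 8)4^{r−1} + (6·2 − 8)2^{r−1} = 32·4^{r−1} + 4·2^{r−1} = 2·4^{r+1} + 2^{r+1}.
So the formula holds for r+1, and by strong induction a_k = 2·4^k + 2^k for all k ≥ 1.

a_k = 2·4^k + 2^k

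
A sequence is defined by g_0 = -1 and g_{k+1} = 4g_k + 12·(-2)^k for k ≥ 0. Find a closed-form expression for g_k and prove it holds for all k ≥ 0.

Claim: g_k = 4^k − 2·(-2)^k.

Base case: g_0 = -1, and 4^0 − 2·(-2)^0 = 1 − 2 = -1.
Assume g_r = 4^r − 2·(-2)^r for some r ≥ 0.
Then g_{r+1} = 4g_r + 12·(-2)^r = 4·(4^r − 2·(-2)^r) + 12·(-2)^r = 4^{r+1} − 8·(-2)^r + 12·(-2)^r = 4^{r+1} + 4·(-2)^r = 4^{r+1} − 2·(-2)^{r+1}.
So the formula holds for r+1, and by induction g_k = 4^k − 2·(-2)^k for all k ≥ 0.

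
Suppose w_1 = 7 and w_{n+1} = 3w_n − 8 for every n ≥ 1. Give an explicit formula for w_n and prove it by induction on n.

Claim: w_n = 3^n + 4.

Base case: w_1 = 7, and 3^1 + 4 = 3 + 4 = 7.
Assume w_r = 3^r + 4 for some r ≥ 1.
Then w_{r+1} = 3w_r − 8 = 3·(3^r + 4) − 8 = 3^{r+1} + 12 − 8 = 3^{r+1} + 4.
This completes the inductive step, so w_n = 3^n + 4 for all n ≥ 1.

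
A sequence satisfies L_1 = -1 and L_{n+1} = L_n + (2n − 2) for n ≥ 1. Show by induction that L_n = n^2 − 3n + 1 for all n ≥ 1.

Base case: L_1 = -1, and 1^2 − 3·1 + 1 = -1.
Assume L_r = r^2 − 3r + 1.
Then L_{r+1} = L_r + (2r − 2) = (r^2 − 3r + 1) + (2r − 2) = r^2 − r − 1,
and (r+1)^2 − 3·(r+1) + 1 = r^2 − r − 1.
By induction, L_n = n^2 − 3n + 1 for all n ≥ 1.

L_n = n^2 − 3n + 1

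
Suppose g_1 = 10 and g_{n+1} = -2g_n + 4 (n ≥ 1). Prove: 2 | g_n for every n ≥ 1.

Base case: g_1 = 10 = 2·5, so 2 | g_1.
Assume 2 | g_r, so g_r = 2t for some integer t.
Then g_{r+1} = -2g_r + 4 = -2·(2t) + 4 = 2(-2t + 2), so 2 | g_{r+1}.
By induction, 2 | g_n for all n ≥ 1.

2 | g_n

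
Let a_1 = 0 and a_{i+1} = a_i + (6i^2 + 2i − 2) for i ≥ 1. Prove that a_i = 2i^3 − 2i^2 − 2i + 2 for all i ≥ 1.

Base case: a_1 = 0, and 2·1^3 − 2·1^2 − 2·1 + 2 = 0.
Assume a_m = 2m^3 − 2m^2 − 2m + 2.
Then a_{m+1} = a_m + (6m^2 + 2m − 2) = (2m^3 − 2m^2 − 2m + 2) + (6m^2 + 2m − 2) = 2m^3 + 4m^2,
and 2·(m+1)^3 − 2·(m+1)^2 − 2·(m+1) + 2 = 2m^3 + 4m^2.
Hence a_i = 2i^3 − 2i^2 − 2i + 2 for every i ≥ 1, by induction.

a_i = 2i^3 − 2i^2 − 2i + 2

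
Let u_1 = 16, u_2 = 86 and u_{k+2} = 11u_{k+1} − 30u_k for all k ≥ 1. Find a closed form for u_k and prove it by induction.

Claim: u_k = 2·5^k + 6^k.

Base cases: u_1 = 16 and 2·5^1 + 6^1 = 16; u_2 = 86 and 2·5^2 + 6^2 = 86.
Assume u_i = 2·5^i + 6^i for all 1 ≤ i ≤ j, where j ≥ 2.
Then u_{j+1} = 11u_j − 30u_{j−1} = 11·(2·5^j + 6^j) − 30·(2·5^{j−1} + 6^{j−1}) = 2·(11·5 − 30)5^{j−1} + (11·6 − 30)6^{j−1} = 50·5^{j−1} + 36·6^{j−1} = 2·5^{j+1} + 6^{j+1}.
By strong induction, u_k = 2·5^k + 6^k for all k ≥ 1.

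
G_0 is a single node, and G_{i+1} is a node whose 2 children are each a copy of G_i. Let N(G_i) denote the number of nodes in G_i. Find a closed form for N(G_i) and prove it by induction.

Claim: N(G_i) = 2^{i+1} − 1.

Base case: N(G_0) = 1, and 2^{0+1} − 1 = 1.
Assume N(G_r) = 2^{r+1} − 1.
Then N(G_{r+1}) = 1 + 2N(G_r) = 1 + 2(2^{r+1} − 1) = 2^{r+2} − 2 + 1 = 2^{r+2} − 1.
This completes the inductive step, so N(G_i) = 2^{i+1} − 1 for all i ≥ 0.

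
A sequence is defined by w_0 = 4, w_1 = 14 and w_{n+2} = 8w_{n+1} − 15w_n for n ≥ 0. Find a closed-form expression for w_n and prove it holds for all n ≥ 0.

Claim: w_n = 3·3^n + 5^n.

Base cases: w_0 = 4 and 3·3^0 + 5^0 = 4; w_1 = 14 and 3·3^1 + 5^1 = 14.
Assume w_i = 3·3^i + 5^i for all 0 ≤ i ≤ j, where j ≥ 1.
Then w_{j+1} = 8w_j − 15w_{j−1} = 8·(3·3^j + 5^j) − 15·(3·3^{j−1} + 5^{j−1}) = 3·(8·3 − 15)3^{j−1} + (8·5 − 15)5^{j−1} = 27·3^{j−1} + 25·5^{j−1} = 3·3^{j+1} + 5^{j+1}.
So the formula holds for j+1, and by strong induction w_n = 3·3^n + 5^n for all n ≥ 0.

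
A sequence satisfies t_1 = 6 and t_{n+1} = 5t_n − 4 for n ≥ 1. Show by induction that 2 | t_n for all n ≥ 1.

Base case: t_1 = 6 = 2·3, so 2 | t_1.
Assume 2 | t_m, so t_m = 2s for some integer s.
Then t_{m+1} = 5t_m − 4 = 5·(2s) − 4 = 2(5s − 2), so 2 | t_{m+1}.
This completes the inductive step, so 2 | t_n for all n ≥ 1.

2 | t_n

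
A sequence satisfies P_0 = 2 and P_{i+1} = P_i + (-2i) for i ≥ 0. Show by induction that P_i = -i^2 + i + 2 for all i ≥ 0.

Base case: P_0 = 2, and -0^2 + 0 + 2 = 2.
Assume P_r = -r^2 + r + 2.
Then P_{r+1} = P_r + (-2r) = (-r^2 + r + 2) + (-2r) = -r^2 − r + 2,
and -(r+1)^2 + (r+1) + 2 = -r^2 − r + 2.
By induction, P_i = -i^2 + i + 2 for all i ≥ 0.

P_i = -i^2 + i + 2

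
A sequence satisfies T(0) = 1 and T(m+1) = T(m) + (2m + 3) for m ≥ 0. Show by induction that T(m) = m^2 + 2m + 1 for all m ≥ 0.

Base case: T(0) = 1, and 0^2 + 2·0 + 1 = 1.
Assume T(k) = k^2 + 2k + 1.
Then T(k+1) = T(k) + (2k + 3) = (k^2 + 2k + 1) + (2k + 3) = k^2 + 4k + 4,
and (k+1)^2 + 2·(k+1) + 1 = k^2 + 4k + 4.
This completes the inductive step, so T(m) = m^2 + 2m + 1 for all m ≥ 0.

T(m) = m^2 + 2m + 1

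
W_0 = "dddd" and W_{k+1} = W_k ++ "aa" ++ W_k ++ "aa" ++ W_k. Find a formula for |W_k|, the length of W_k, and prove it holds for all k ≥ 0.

Claim: |W_k| = 6·3^k − 2.

Base case: |W_0| = 4, and 6·3^0 − 2 = 4.
Assume |W_r| = 6·3^r − 2.
Then |W_{r+1}| = 3|W_r| + 4 = 3(6·3^r − 2) + 4 = 6·3^{r+1} − 6 + 4 = 6·3^{r+1} − 2.
By induction, |W_k| = 6·3^k − 2 for all k ≥ 0.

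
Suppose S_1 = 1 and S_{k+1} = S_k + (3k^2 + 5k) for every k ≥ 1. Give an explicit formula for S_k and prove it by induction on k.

Claim: S_k = k^3 + k^2 − 2k + 1.

Base case: S_1 = 1, and 1^3 + 1^2 − 2·1 + 1 = 1.
Assume S_r = r^3 + r^2 − 2r + 1.
Then S_{r+1} = S_r + (3r^2 + 5r) = (r^3 + r^2 − 2r + 1) + (3r^2 + 5r) = r^3 + 4r^2 + 3r + 1,
and (r+1)^3 + (r+1)^2 − 2·(r+1) + 1 = r^3 + 4r^2 + 3r + 1.
By induction, S_k = k^3 + k^2 − 2k + 1 for all k ≥ 1.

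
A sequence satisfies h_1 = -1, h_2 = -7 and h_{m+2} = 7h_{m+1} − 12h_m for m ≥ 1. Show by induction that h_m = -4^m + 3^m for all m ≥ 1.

Base cases: h_1 = -1 and -4^1 + 3^1 = -1; h_2 = -7 and -4^2 + 3^2 = -7.
Assume h_i = -4^i + 3^i for all 1 ≤ i ≤ j, where j ≥ 2.
Then h_{j+1} = 7h_j − 12h_{j−1} = 7·(-4^j + 3^j) − 12·(-4^{j−1} + 3^{j−1}) = -(7·4 − 12)4^{j−1} + (7·3 − 12)3^{j−1} = -16·4^{j−1} + 9·3^{j−1} = -4^{j+1} + 3^{j+1}.
This completes the inductive step, so h_m = -4^m + 3^m for all m ≥ 1.

h_m = -4^m + 3^m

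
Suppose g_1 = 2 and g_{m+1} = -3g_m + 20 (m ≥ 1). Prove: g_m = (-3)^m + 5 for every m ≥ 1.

Base case: g_1 = 2, and (-3)^1 + 5 = -3 + 5 = 2.
Assume g_j = (-3)^j + 5 for some j ≥ 1.
Then g_{j+1} = -3g_j + 20 = -3·((-3)^j + 5) + 20 = -3·(-3)^j − 15 + 20 = (-3)^{j+1} + 5.
So the formula holds for j+1, and by induction g_m = (-3)^m + 5 for all m ≥ 1.

g_m = (-3)^m + 5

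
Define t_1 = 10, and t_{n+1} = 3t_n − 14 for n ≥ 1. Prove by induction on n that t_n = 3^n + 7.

Base case: t_1 = 10, and 3^1 + 7 = 3 + 7 = 10.
Assume t_m = 3^m + 7 for some m ≥ 1.
Then t_{m+1} = 3t_m − 14 = 3·(3^m + 7) − 14 = 3^{m+1} + 21 − 14 = 3^{m+1} + 7.
Hence t_n = 3^n + 7 for every n ≥ 1, by induction.

t_n = 3^n + 7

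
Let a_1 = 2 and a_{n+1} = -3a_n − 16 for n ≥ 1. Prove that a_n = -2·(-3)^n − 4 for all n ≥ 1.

Base case: a_1 = 2, and -2·(-3)^1 − 4 = 6 − 4 = 2.
Assume a_m = -2·(-3)^m − 4 for some m ≥ 1.
Then a_{m+1} = -3a_m − 16 = -3·(-2·(-3)^m − 4) − 16 = 6·(-3)^m + 12 − 16 = -2·(-3)^{m+1} − 4.
This completes the inductive step, so a_n = -2·(-3)^n − 4 for all n ≥ 1.

a_n = -2·(-3)^n − 4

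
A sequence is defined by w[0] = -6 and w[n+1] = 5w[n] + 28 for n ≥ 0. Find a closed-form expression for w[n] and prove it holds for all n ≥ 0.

Claim: w[n] = 5^n − 7.

Base case: w[0] = -6, and 5^0 − 7 = 1 − 7 = -6.
Assume w[r] = 5^r − 7 for some r ≥ 0.
Then w[r+1] = 5w[r] + 28 = 5·(5^r − 7) + 28 = 5^{r+1} − 35 + 28 = 5^{r+1} − 7.
This completes the inductive step, so w[n] = 5^n − 7 for all n ≥ 0.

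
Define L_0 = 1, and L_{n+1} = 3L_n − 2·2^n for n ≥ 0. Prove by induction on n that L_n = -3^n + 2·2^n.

Base case: L_0 = 1, and -3^0 + 2·2^0 = -1 + 2 = 1.
Assume L_k = -3^k + 2·2^k for some k ≥ 0.
Then L_{k+1} = 3L_k − 2·2^k = 3·(-3^k + 2·2^k) − 2·2^k = -3^{k+1} + 6·2^k − 2·2^k = -3^{k+1} + 4·2^k = -3^{k+1} + 2·2^{k+1}.
This completes the inductive step, so L_n = -3^n + 2·2^n for all n ≥ 0.

L_n = -3^n + 2·2^n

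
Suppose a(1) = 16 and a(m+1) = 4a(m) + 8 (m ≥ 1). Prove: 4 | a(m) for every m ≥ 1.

Base case: a(1) = 16 = 4·4, so 4 | a(1).
Assume 4 | a(k), so a(k) = 4t for some integer t.
Then a(k+1) = 4a(k) + 8 = 4·(4t) + 8 = 4(4t + 2), so 4 | a(k+1).
Hence 4 | a(m) for every m ≥ 1, by induction.

4 | a(m)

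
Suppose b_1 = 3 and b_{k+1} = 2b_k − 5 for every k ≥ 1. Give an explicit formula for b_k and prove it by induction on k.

Claim: b_k = -2^k + 5.

Base case: b_1 = 3, and -2^1 + 5 = -2 + 5 = 3.
Assume b_m = -2^m + 5 for some m ≥ 1.
Then b_{m+1} = 2b_m − 5 = 2·(-2^m + 5) − 5 = -2^{m+1} + 10 − 5 = -2^{m+1} + 5.
This completes the inductive step, so b_k = -2^k + 5 for all k ≥ 1.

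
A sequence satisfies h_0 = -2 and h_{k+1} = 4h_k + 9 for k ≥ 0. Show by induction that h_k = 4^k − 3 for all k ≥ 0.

Base case: h_0 = -2, and 4^0 − 3 = 1 − 3 = -2.
Assume h_j = 4^j − 3 for some j ≥ 0.
Then h_{j+1} = 4h_j + 9 = 4·(4^j − 3) + 9 = 4^{j+1} − 12 + 9 = 4^{j+1} − 3.
By induction, h_k = 4^k − 3 for all k ≥ 0.

h_k = 4^k − 3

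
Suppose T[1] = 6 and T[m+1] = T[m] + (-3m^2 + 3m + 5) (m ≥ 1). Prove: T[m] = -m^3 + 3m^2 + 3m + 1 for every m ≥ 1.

Base case: T[1] = 6, and -1^3 + 3·1^2 + 3·1 + 1 = 6.
Assume T[k] = -k^3 + 3k^2 + 3k + 1.
Then T[k+1] = T[k] + (-3k^2 + 3k + 5) = (-k^3 + 3k^2 + 3k + 1) + (-3k^2 + 3k + 5) = -k^3 + 6k + 6,
and -(k+1)^3 + 3·(k+1)^2 + 3·(k+1) + 1 = -k^3 + 6k + 6.
Hence T[m] = -m^3 + 3m^2 + 3m + 1 for every m ≥ 1, by induction.

T[m] = -m^3 + 3m^2 + 3m + 1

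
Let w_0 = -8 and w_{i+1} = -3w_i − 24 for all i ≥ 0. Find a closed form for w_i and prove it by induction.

Claim: w_i = -2·(-3)^i − 6.

Base case: w_0 = -8, and -2·(-3)^0 − 6 = -2 − 6 = -8.
Assume w_j = -2·(-3)^j − 6 for some j ≥ 0.
Then w_{j+1} = -3w_j − 24 = -3·(-2·(-3)^j − 6) − 24 = 6·(-3)^j + 18 − 24 = -2·(-3)^{j+1} − 6.
By induction, w_i = -2·(-3)^i − 6 for all i ≥ 0.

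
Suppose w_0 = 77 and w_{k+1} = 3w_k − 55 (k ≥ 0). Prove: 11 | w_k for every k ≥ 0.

Base case: w_0 = 77 = 11·7, so 11 | w_0.
Assume 11 | w_j, so w_j = 11t for some integer t.
Then w_{j+1} = 3w_j − 55 = 3·(11t) − 55 = 11(3t − 5), so 11 | w_{j+1}.
So the property holds for j+1, and by induction 11 | w_k for all k ≥ 0.

11 | w_k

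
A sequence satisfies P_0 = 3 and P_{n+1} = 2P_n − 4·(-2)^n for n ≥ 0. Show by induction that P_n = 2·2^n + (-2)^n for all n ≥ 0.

Base case: P_0 = 3, and 2·2^0 + (-2)^0 = 2 + 1 = 3.
Assume P_j = 2·2^j + (-2)^j for some j ≥ 0.
Then P_{j+1} = 2P_j − 4·(-2)^j = 2·(2·2^j + (-2)^j) − 4·(-2)^j = 2·2^{j+1} + 2·(-2)^j − 4·(-2)^j = 2·2^{j+1} − 2·(-2)^j = 2·2^{j+1} + (-2)^{j+1}.
So the formula holds for j+1, and by induction P_n = 2·2^n + (-2)^n for all n ≥ 0.

P_n = 2·2^n + (-2)^n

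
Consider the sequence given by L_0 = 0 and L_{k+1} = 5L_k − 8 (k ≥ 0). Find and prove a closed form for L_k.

Claim: L_k = -2·5^k + 2.

Base case: L_0 = 0, and -2·5^0 + 2 = -2 + 2 = 0.
Assume L_m = -2·5^m + 2 for some m ≥ 0.
Then L_{m+1} = 5L_m − 8 = 5·(-2·5^m + 2) − 8 = -10·5^m + 10 − 8 = -2·5^{m+1} + 2.
By induction, L_k = -2·5^k + 2 for all k ≥ 0.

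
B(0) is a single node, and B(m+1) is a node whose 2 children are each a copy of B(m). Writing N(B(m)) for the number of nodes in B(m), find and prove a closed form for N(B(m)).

Claim: N(B(m)) = 2^{m+1} − 1.

Base case: N(B(0)) = 1, and 2^{0+1} − 1 = 1.
Assume N(B(k)) = 2^{k+1} − 1.
Then N(B(k+1)) = 1 + 2N(B(k)) = 1 + 2(2^{k+1} − 1) = 2^{k+2} − 2 + 1 = 2^{k+2} − 1.
This completes the inductive step, so N(B(m)) = 2^{m+1} − 1 for all m ≥ 0.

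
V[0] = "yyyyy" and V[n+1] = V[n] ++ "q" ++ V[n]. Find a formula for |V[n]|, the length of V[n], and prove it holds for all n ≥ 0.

Claim: |V[n]| = 6·2^n − 1.

Base case: |V[0]| = 5, and 6·2^0 − 1 = 5.
Assume |V[j]| = 6·2^j − 1.
Then |V[j+1]| = |V[j]| + 1 + |V[j]| = 2|V[j]| + 1 = 2(6·2^j − 1) + 1 = 6·2^{j+1} − 2 + 1 = 6·2^{j+1} − 1.
This completes the inductive step, so |V[n]| = 6·2^n − 1 for all n ≥ 0.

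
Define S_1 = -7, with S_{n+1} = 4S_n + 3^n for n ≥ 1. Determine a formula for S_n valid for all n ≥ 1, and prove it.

Claim: S_n = -4^n − 3^n.

Base case: S_1 = -7, and -4^1 − 3^1 = -4 − 3 = -7.
Assume S_k = -4^k − 3^k for some k ≥ 1.
Then S_{k+1} = 4S_k + 3^k = 4·(-4^k − 3^k) + 3^k = -4^{k+1} − 4·3^k + 3^k = -4^{k+1} − 3·3^k = -4^{k+1} − 3^{k+1}.
By induction, S_n = -4^n − 3^n for all n ≥ 1.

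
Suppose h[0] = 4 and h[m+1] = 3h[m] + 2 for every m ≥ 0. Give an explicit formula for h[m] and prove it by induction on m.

Claim: h[m] = 5·3^m − 1.

Base case: h[0] = 4, and 5·3^0 − 1 = 5 − 1 = 4.
Assume h[j] = 5·3^j − 1 for some j ≥ 0.
Then h[j+1] = 3h[j] + 2 = 3·(5·3^j − 1) + 2 = 15·3^j − 3 + 2 = 5·3^{j+1} − 1.
So the formula holds for j+1, and by induction h[m] = 5·3^m − 1 for all m ≥ 0.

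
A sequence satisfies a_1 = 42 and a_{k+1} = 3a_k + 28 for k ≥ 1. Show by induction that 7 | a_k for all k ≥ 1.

Base case: a_1 = 42 = 7·6, so 7 | a_1.
Assume 7 | a_m, so a_m = 7t for some integer t.
Then a_{m+1} = 3a_m + 28 = 3·(7t) + 28 = 7(3t + 4), so 7 | a_{m+1}.
This completes the inductive step, so 7 | a_k for all k ≥ 1.

7 | a_k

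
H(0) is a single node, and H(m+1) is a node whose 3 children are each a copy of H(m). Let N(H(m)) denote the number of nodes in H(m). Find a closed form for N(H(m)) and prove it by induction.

Claim: N(H(m)) = (3^{m+1} − 1)/2.

Base case: N(H(0)) = 1, and (3^{0+1} − 1)/2 = 1.
Assume N(H(k)) = (3^{k+1} − 1)/2.
Then N(H(k+1)) = 1 + 3N(H(k)) = 1 + 3·(3^{k+1} − 1)/2 = 1 + (3^{k+2} − 3)/2 = (2 + 3^{k+2} − 3)/2 = (3^{k+2} − 1)/2.
So the formula holds for k+1, and by induction N(H(m)) = (3^{m+1} − 1)/2 for all m ≥ 0.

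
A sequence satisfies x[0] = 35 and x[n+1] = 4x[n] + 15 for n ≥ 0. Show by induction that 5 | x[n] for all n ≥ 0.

Base case: x[0] = 35 = 5·7, so 5 | x[0].
Assume 5 | x[r], so x[r] = 5t for some integer t.
Then x[r+1] = 4x[r] + 15 = 4·(5t) + 15 = 5(4t + 3), so 5 | x[r+1].
So the property holds for r+1, and by induction 5 | x[n] for all n ≥ 0.

5 | x[n]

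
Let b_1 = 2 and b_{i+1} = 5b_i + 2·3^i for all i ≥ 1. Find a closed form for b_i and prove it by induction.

Claim: b_i = 5^i − 3^i.

Base case: b_1 = 2, and 5^1 − 3^1 = 5 − 3 = 2.
Assume b_r = 5^r − 3^r for some r ≥ 1.
Then b_{r+1} = 5b_r + 2·3^r = 5·(5^r − 3^r) + 2·3^r = 5^{r+1} − 5·3^r + 2·3^r = 5^{r+1} − 3·3^r = 5^{r+1} − 3^{r+1}.
So the formula holds for r+1, and by induction b_i = 5^i − 3^i for all i ≥ 1.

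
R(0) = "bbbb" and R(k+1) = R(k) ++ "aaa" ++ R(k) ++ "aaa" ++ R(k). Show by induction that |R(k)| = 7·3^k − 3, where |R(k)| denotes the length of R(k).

Base case: |R(0)| = 4, and 7·3^0 − 3 = 4.
Assume |R(m)| = 7·3^m − 3.
Then |R(m+1)| = 3|R(m)| + 6 = 3(7·3^m − 3) + 6 = 7·3^{m+1} − 9 + 6 = 7·3^{m+1} − 3.
So the formula holds for m+1, and by induction |R(k)| = 7·3^k − 3 for all k ≥ 0.

|R(k)| = 7·3^k − 3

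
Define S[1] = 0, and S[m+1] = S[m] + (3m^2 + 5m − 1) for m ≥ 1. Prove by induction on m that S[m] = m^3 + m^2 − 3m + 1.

Base case: S[1] = 0, and 1^3 + 1^2 − 3·1 + 1 = 0.
Assume S[r] = r^3 + r^2 − 3r + 1.
Then S[r+1] = S[r] + (3r^2 + 5r − 1) = (r^3 + r^2 − 3r + 1) + (3r^2 + 5r − 1) = r^3 + 4r^2 + 2r,
and (r+1)^3 + (r+1)^2 − 3·(r+1) + 1 = r^3 + 4r^2 + 2r.
By induction, S[m] = m^3 + m^2 − 3m + 1 for all m ≥ 1.

S[m] = m^3 + m^2 − 3m + 1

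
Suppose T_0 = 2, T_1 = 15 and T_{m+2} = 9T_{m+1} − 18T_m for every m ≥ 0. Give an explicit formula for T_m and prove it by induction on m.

Claim: T_m = 3·6^m − 3^m.

Base cases: T_0 = 2 and 3·6^0 − 3^0 = 2; T_1 = 15 and 3·6^1 − 3^1 = 15.
Assume T_i = 3·6^i − 3^i for all 0 ≤ i ≤ j, where j ≥ 1.
Then T_{j+1} = 9T_j − 18T_{j−1} = 9·(3·6^j − 3^j) − 18·(3·6^{j−1} − 3^{j−1}) = 3·(9·6 − 18)6^{j−1} − (9·3 − 18)3^{j−1} = 108·6^{j−1} − 9·3^{j−1} = 3·6^{j+1} − 3^{j+1}.
This completes the inductive step, so T_m = 3·6^m − 3^m for all m ≥ 0.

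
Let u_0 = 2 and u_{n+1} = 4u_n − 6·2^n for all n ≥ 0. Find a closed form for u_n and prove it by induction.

Claim: u_n = -4^n + 3·2^n.

Base case: u_0 = 2, and -4^0 + 3·2^0 = -1 + 3 = 2.
Assume u_r = -4^r + 3·2^r for some r ≥ 0.
Then u_{r+1} = 4u_r − 6·2^r = 4·(-4^r + 3·2^r) − 6·2^r = -4^{r+1} + 12·2^r − 6·2^r = -4^{r+1} + 6·2^r = -4^{r+1} + 3·2^{r+1}.
By induction, u_n = -4^n + 3·2^n for all n ≥ 0.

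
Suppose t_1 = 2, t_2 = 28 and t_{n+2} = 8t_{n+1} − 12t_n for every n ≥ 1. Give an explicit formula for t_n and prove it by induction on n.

Claim: t_n = 6^n − 2·2^n.

Base cases: t_1 = 2 and 6^1 − 2·2^1 = 2; t_2 = 28 and 6^2 − 2·2^2 = 28.
Assume t_j = 6^j − 2·2^j for all 1 ≤ j ≤ k, where k ≥ 2.
Then t_{k+1} = 8t_k − 12t_{k−1} = 8·(6^k − 2·2^k) − 12·(6^{k−1} − 2·2^{k−1}) = (8·6 − 12)6^{k−1} − 2·(8·2 − 12)2^{k−1} = 36·6^{k−1} − 8·2^{k−1} = 6^{k+1} − 2·2^{k+1}.
By strong induction, t_n = 6^n − 2·2^n for all n ≥ 1.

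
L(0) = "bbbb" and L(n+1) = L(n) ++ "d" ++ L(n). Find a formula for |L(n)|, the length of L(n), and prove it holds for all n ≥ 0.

Claim: |L(n)| = 5·2^n − 1.

Base case: |L(0)| = 4, and 5·2^0 − 1 = 4.
Assume |L(m)| = 5·2^m − 1.
Then |L(m+1)| = |L(m)| + 1 + |L(m)| = 2|L(m)| + 1 = 2(5·2^m − 1) + 1 = 5·2^{m+1} − 2 + 1 = 5·2^{m+1} − 1.
Hence |L(n)| = 5·2^n − 1 for every n ≥ 0, by induction.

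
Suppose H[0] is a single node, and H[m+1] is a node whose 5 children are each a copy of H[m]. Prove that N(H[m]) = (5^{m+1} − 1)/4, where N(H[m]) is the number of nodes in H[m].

Base case: N(H[0]) = 1, and (5^{0+1} − 1)/4 = 1.
Assume N(H[r]) = (5^{r+1} − 1)/4.
Then N(H[r+1]) = 1 + 5N(H[r]) = 1 + 5·(5^{r+1} − 1)/4 = 1 + (5^{r+2} − 5)/4 = (4 + 5^{r+2} − 5)/4 = (5^{r+2} − 1)/4.
By induction, N(H[m]) = (5^{m+1} − 1)/4 for all m ≥ 0.

N(H[m]) = (5^{m+1} − 1)/4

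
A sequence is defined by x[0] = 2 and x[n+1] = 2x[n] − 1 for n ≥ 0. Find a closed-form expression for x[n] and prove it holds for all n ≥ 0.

Claim: x[n] = 2^n + 1.

Base case: x[0] = 2, and 2^0 + 1 = 1 + 1 = 2.
Assume x[m] = 2^m + 1 for some m ≥ 0.
Then x[m+1] = 2x[m] − 1 = 2·(2^m + 1) − 1 = 2^{m+1} + 2 − 1 = 2^{m+1} + 1.
So the formula holds for m+1, and by induction x[n] = 2^n + 1 for all n ≥ 0.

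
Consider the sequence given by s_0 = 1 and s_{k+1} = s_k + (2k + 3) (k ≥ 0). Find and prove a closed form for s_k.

Claim: s_k = k^2 + 2k + 1.

Base case: s_0 = 1, and 0^2 + 2·0 + 1 = 1.
Assume s_r = r^2 + 2r + 1.
Then s_{r+1} = s_r + (2r + 3) = (r^2 + 2r + 1) + (2r + 3) = r^2 + 4r + 4,
and (r+1)^2 + 2·(r+1) + 1 = r^2 + 4r + 4.
By induction, s_k = k^2 + 2k + 1 for all k ≥ 0.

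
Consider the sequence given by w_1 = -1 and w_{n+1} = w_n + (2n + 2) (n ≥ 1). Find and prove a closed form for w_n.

Claim: w_n = n^2 + n − 3.

Base case: w_1 = -1, and 1^2 + 1 − 3 = -1.
Assume w_m = m^2 + m − 3.
Then w_{m+1} = w_m + (2m + 2) = (m^2 + m − 3) + (2m + 2) = m^2 + 3m − 1,
and (m+1)^2 + (m+1) − 3 = m^2 + 3m − 1.
This completes the inductive step, so w_n = n^2 + n − 3 for all n ≥ 1.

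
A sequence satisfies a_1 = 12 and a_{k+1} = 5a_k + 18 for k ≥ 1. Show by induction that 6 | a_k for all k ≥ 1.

Base case: a_1 = 12 = 6·2, so 6 | a_1.
Assume 6 | a_m, so a_m = 6t for some integer t.
Then a_{m+1} = 5a_m + 18 = 5·(6t) + 18 = 6(5t + 3), so 6 | a_{m+1}.
Hence 6 | a_k for every k ≥ 1, by induction.

6 | a_k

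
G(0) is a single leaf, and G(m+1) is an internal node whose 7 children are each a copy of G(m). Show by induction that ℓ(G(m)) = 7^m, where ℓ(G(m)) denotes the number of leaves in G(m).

Base case: ℓ(G(0)) = 1, and 7^0 = 1.
Assume ℓ(G(k)) = 7^k.
Then ℓ(G(k+1)) = 7·ℓ(G(k)) = 7·7^k = 7^{k+1}.
By induction, ℓ(G(m)) = 7^m for all m ≥ 0.

ℓ(G(m)) = 7^m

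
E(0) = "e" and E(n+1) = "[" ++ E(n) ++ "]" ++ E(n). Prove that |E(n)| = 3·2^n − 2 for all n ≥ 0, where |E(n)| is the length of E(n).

Base case: |E(0)| = 1, and 3·2^0 − 2 = 1.
Assume |E(j)| = 3·2^j − 2.
Then |E(j+1)| = 1 + |E(j)| + 1 + |E(j)| = 2|E(j)| + 2 = 2(3·2^j − 2) + 2 = 3·2^{j+1} − 4 + 2 = 3·2^{j+1} − 2.
By induction, |E(n)| = 3·2^n − 2 for all n ≥ 0.

|E(n)| = 3·2^n − 2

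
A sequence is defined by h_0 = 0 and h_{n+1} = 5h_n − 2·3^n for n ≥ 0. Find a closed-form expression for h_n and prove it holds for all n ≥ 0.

Claim: h_n = -5^n + 3^n.

Base case: h_0 = 0, and -5^0 + 3^0 = -1 + 1 = 0.
Assume h_k = -5^k + 3^k for some k ≥ 0.
Then h_{k+1} = 5h_k − 2·3^k = 5·(-5^k + 3^k) − 2·3^k = -5^{k+1} + 5·3^k − 2·3^k = -5^{k+1} + 3·3^k = -5^{k+1} + 3^{k+1}.
So the formula holds for k+1, and by induction h_n = -5^n + 3^n for all n ≥ 0.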